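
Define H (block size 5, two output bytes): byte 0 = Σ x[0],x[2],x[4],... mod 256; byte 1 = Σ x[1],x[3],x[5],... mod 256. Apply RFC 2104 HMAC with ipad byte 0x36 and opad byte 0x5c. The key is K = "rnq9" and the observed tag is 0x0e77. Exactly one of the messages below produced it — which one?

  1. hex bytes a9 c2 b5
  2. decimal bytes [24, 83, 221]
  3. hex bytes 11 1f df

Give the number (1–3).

Key "rnq9" = 72 6e 71 39 is 4 bytes ≤ B = 5; zero-pad to 5 bytes: K' = 72 6e 71 39 00.
K' ⊕ ipad = 44 58 47 0f 36; K' ⊕ opad = 2e 32 2d 65 5c.
m1: inner = H(44 58 47 0f 36 a9 c2 b5) = 83 c5; tag = H(2e 32 2d 65 5c 83 c5) = 7c1a
m2: inner = H(44 58 47 0f 36 18 53 dd) = 14 5c; tag = H(2e 32 2d 65 5c 14 5c) = 13ab
m3: inner = H(44 58 47 0f 36 11 1f df) = e0 57; tag = H(2e 32 2d 65 5c e0 57) = 0e77 ← matches

3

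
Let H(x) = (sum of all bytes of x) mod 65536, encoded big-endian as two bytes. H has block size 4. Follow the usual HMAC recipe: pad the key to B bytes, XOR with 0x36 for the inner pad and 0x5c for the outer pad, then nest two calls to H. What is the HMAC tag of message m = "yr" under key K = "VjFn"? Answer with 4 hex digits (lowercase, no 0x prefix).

Key "VjFn" = 56 6a 46 6e is exactly B = 4 bytes: K' = 56 6a 46 6e.
K' ⊕ ipad = 60 5c 70 58.  K' ⊕ opad = 0a 36 1a 32.
Inner input = (K'⊕ipad) ∥ m = 60 5c 70 58 ∥ 79 72.
Inner hash: sum = 96+92+112+88+121+114 = 623 → 02 6f.
Outer input = (K'⊕opad) ∥ inner = 0a 36 1a 32 ∥ 02 6f.
Outer hash (tag): sum = 10+54+26+50+2+111 = 253 → 00 fd.

00fd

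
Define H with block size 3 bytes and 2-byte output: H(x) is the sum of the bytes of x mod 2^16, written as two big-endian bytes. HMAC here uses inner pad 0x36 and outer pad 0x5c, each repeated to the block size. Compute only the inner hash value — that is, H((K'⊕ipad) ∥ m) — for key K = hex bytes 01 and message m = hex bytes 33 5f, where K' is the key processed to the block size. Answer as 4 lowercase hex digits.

Key hex bytes 01 is 1 byte ≤ B = 3; zero-pad to 3 bytes: K' = 01 00 00.
K' ⊕ ipad = 37 36 36.
Inner input = 37 36 36 ∥ 33 5f.
Inner hash: sum = 55+54+54+51+95 = 309 → 01 35.

0135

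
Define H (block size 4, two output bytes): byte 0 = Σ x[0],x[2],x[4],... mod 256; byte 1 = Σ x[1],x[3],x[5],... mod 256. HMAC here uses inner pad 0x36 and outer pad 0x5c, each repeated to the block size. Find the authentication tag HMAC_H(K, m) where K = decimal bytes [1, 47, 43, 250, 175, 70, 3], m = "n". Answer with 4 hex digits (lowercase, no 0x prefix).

6a1e

Key decimal bytes [1, 47, 43, 250, 175, 70, 3] = 01 2f 2b fa af 46 03 is 7 bytes > B = 4, so hash it first: H(key) = de 6f, then zero-pad to 4 bytes: K' = de 6f 00 00.
K' ⊕ ipad = e8 59 36 36.  K' ⊕ opad = 82 33 5c 5c.
Inner input = (K'⊕ipad) ∥ m = e8 59 36 36 ∥ 6e.
Inner hash: even-index sum = 396 mod 256 = 140; odd-index sum = 143 mod 256 = 143 → 8c 8f.
Outer input = (K'⊕opad) ∥ inner = 82 33 5c 5c ∥ 8c 8f.
Outer hash (tag): even-index sum = 362 mod 256 = 106; odd-index sum = 286 mod 256 = 30 → 6a 1e.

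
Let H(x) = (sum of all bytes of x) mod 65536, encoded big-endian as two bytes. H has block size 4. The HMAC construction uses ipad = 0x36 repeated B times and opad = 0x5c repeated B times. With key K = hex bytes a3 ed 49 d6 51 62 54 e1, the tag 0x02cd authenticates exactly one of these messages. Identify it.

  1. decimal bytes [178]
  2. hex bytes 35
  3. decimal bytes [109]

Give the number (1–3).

Key hex bytes a3 ed 49 d6 51 62 54 e1 is 8 bytes > B = 4, so hash it first: H(key) = 04 97, then zero-pad to 4 bytes: K' = 04 97 00 00.
K' ⊕ ipad = 32 a1 36 36; K' ⊕ opad = 58 cb 5c 5c.
m1: inner = H(32 a1 36 36 b2) = 01 f1; tag = H(58 cb 5c 5c 01 f1) = 02cd ← matches
m2: inner = H(32 a1 36 36 35) = 01 74; tag = H(58 cb 5c 5c 01 74) = 0250
m3: inner = H(32 a1 36 36 6d) = 01 ac; tag = H(58 cb 5c 5c 01 ac) = 0288

1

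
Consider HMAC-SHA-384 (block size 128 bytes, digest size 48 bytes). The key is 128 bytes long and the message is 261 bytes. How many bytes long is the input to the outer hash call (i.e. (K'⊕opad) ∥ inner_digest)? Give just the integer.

176

Key is 128 ≤ 128 bytes, zero-padded: |K'| = 128.
Outer input = (K'⊕opad) ∥ H(inner) → 128 + 48 = 176 bytes.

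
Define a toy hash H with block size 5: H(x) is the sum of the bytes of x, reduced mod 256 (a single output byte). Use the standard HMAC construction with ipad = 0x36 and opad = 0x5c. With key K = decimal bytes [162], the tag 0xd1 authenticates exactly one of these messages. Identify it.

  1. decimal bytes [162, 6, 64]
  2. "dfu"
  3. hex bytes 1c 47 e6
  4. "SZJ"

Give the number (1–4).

4

Key decimal bytes [162] = a2 is 1 byte ≤ B = 5; zero-pad to 5 bytes: K' = a2 00 00 00 00.
K' ⊕ ipad = 94 36 36 36 36; K' ⊕ opad = fe 5c 5c 5c 5c.
m1: inner = H(94 36 36 36 36 a2 06 40) = 54; tag = H(fe 5c 5c 5c 5c 54) = c2
m2: inner = H(94 36 36 36 36 64 66 75) = ab; tag = H(fe 5c 5c 5c 5c ab) = 19
m3: inner = H(94 36 36 36 36 1c 47 e6) = b5; tag = H(fe 5c 5c 5c 5c b5) = 23
m4: inner = H(94 36 36 36 36 53 5a 4a) = 63; tag = H(fe 5c 5c 5c 5c 63) = d1 ← matches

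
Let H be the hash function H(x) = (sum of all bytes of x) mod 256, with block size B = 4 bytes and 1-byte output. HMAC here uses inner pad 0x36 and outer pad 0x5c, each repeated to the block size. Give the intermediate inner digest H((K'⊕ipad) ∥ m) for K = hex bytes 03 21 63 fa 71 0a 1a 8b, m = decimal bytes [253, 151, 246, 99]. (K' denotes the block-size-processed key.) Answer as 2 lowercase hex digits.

26

Key hex bytes 03 21 63 fa 71 0a 1a 8b is 8 bytes > B = 4, so hash it first: H(key) = a1, then zero-pad to 4 bytes: K' = a1 00 00 00.
K' ⊕ ipad = 97 36 36 36.
Inner input = 97 36 36 36 ∥ fd 97 f6 63.
Inner hash: sum = 151+54+54+54+253+151+246+99 = 1062; mod 256 = 38 → 26.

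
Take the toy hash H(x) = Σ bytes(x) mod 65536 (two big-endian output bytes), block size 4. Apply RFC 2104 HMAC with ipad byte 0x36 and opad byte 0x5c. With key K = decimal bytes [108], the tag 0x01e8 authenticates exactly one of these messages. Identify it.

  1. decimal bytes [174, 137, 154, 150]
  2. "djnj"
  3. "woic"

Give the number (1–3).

2

Key decimal bytes [108] = 6c is 1 byte ≤ B = 4; zero-pad to 4 bytes: K' = 6c 00 00 00.
K' ⊕ ipad = 5a 36 36 36; K' ⊕ opad = 30 5c 5c 5c.
m1: inner = H(5a 36 36 36 ae 89 9a 96) = 03 63; tag = H(30 5c 5c 5c 03 63) = 01aa
m2: inner = H(5a 36 36 36 64 6a 6e 6a) = 02 a2; tag = H(30 5c 5c 5c 02 a2) = 01e8 ← matches
m3: inner = H(5a 36 36 36 77 6f 69 63) = 02 ae; tag = H(30 5c 5c 5c 02 ae) = 01f4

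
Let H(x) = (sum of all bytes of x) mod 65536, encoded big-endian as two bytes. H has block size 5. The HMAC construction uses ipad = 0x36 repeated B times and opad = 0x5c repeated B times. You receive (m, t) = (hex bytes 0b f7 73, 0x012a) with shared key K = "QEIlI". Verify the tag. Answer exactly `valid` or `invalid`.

valid

Key "QEIlI" = 51 45 49 6c 49 is exactly B = 5 bytes: K' = 51 45 49 6c 49.
K' ⊕ ipad = 67 73 7f 5a 7f; K' ⊕ opad = 0d 19 15 30 15.
Inner hash: sum = 103+115+127+90+127+11+247+115 = 935 → 03 a7.
Outer hash (recomputed tag): sum = 13+25+21+48+21+3+167 = 298 → 01 2a.
Recomputed tag = 012a; claimed = 012a → match.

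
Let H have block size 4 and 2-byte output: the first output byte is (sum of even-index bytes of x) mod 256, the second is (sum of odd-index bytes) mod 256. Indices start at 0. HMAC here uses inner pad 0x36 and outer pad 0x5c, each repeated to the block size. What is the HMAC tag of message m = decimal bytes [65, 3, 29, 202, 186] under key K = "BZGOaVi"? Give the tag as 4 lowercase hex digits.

1ecb

Key "BZGOaVi" = 42 5a 47 4f 61 56 69 is 7 bytes > B = 4, so hash it first: H(key) = 53 ff, then zero-pad to 4 bytes: K' = 53 ff 00 00.
K' ⊕ ipad = 65 c9 36 36.  K' ⊕ opad = 0f a3 5c 5c.
Inner input = (K'⊕ipad) ∥ m = 65 c9 36 36 ∥ 41 03 1d ca ba.
Inner hash: even-index sum = 435 mod 256 = 179; odd-index sum = 460 mod 256 = 204 → b3 cc.
Outer input = (K'⊕opad) ∥ inner = 0f a3 5c 5c ∥ b3 cc.
Outer hash (tag): even-index sum = 286 mod 256 = 30; odd-index sum = 459 mod 256 = 203 → 1e cb.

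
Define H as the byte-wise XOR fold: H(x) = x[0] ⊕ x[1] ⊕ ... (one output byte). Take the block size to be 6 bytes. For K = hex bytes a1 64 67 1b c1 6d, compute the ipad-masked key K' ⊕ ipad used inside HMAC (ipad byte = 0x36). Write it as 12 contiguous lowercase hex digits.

9752512df75b

Key hex bytes a1 64 67 1b c1 6d is exactly B = 6 bytes: K' = a1 64 67 1b c1 6d.
XOR each byte with 0x36: a1⊕36=97, 64⊕36=52, 67⊕36=51, 1b⊕36=2d, c1⊕36=f7, 6d⊕36=5b.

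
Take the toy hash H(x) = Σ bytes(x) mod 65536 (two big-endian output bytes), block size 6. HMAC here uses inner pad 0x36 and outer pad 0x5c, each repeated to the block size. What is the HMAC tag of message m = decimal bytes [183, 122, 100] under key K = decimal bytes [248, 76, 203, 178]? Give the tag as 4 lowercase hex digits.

03bf

Key decimal bytes [248, 76, 203, 178] = f8 4c cb b2 is 4 bytes ≤ B = 6; zero-pad to 6 bytes: K' = f8 4c cb b2 00 00.
K' ⊕ ipad = ce 7a fd 84 36 36.  K' ⊕ opad = a4 10 97 ee 5c 5c.
Inner input = (K'⊕ipad) ∥ m = ce 7a fd 84 36 36 ∥ b7 7a 64.
Inner hash: sum = 206+122+253+132+54+54+183+122+100 = 1226 → 04 ca.
Outer input = (K'⊕opad) ∥ inner = a4 10 97 ee 5c 5c ∥ 04 ca.
Outer hash (tag): sum = 164+16+151+238+92+92+4+202 = 959 → 03 bf.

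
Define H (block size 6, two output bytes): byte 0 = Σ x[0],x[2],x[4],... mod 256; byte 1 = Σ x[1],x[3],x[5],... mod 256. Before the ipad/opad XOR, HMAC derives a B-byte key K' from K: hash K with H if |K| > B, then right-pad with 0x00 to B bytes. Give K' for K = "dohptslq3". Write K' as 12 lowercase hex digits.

dfc300000000

|K| = 9 > B = 6, so first hash the key.
H(K): even-index sum = 479 mod 256 = 223; odd-index sum = 451 mod 256 = 195 → df c3.
Zero-pad H(K) = df c3 to 6 bytes: K' = df c3 00 00 00 00.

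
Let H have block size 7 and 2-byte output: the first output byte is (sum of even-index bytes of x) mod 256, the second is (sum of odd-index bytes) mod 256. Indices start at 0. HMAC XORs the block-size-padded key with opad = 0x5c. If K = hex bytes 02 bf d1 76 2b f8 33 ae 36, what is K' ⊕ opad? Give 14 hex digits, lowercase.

3b875c5c5c5c5c

Key hex bytes 02 bf d1 76 2b f8 33 ae 36 is 9 bytes > B = 7, so hash it first: H(key) = 67 db, then zero-pad to 7 bytes: K' = 67 db 00 00 00 00 00.
XOR each byte with 0x5c: 67⊕5c=3b, db⊕5c=87, 00⊕5c=5c, 00⊕5c=5c, 00⊕5c=5c, 00⊕5c=5c, 00⊕5c=5c.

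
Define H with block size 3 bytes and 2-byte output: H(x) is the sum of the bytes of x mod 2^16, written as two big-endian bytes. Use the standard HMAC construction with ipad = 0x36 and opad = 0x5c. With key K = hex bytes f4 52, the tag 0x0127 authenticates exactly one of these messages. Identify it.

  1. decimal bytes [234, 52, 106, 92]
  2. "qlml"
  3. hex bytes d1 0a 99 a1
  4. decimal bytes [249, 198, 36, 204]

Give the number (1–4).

2

Key hex bytes f4 52 is 2 bytes ≤ B = 3; zero-pad to 3 bytes: K' = f4 52 00.
K' ⊕ ipad = c2 64 36; K' ⊕ opad = a8 0e 5c.
m1: inner = H(c2 64 36 ea 34 6a 5c) = 03 40; tag = H(a8 0e 5c 03 40) = 0155
m2: inner = H(c2 64 36 71 6c 6d 6c) = 03 12; tag = H(a8 0e 5c 03 12) = 0127 ← matches
m3: inner = H(c2 64 36 d1 0a 99 a1) = 03 71; tag = H(a8 0e 5c 03 71) = 0186
m4: inner = H(c2 64 36 f9 c6 24 cc) = 04 0b; tag = H(a8 0e 5c 04 0b) = 0121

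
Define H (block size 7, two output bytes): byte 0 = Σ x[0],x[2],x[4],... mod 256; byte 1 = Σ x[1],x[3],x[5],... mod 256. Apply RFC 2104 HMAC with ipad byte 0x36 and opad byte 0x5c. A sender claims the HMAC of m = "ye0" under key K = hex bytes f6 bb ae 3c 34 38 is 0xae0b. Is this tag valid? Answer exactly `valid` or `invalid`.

invalid

Key hex bytes f6 bb ae 3c 34 38 is 6 bytes ≤ B = 7; zero-pad to 7 bytes: K' = f6 bb ae 3c 34 38 00.
K' ⊕ ipad = c0 8d 98 0a 02 0e 36; K' ⊕ opad = aa e7 f2 60 68 64 5c.
Inner hash: even-index sum = 501 mod 256 = 245; odd-index sum = 334 mod 256 = 78 → f5 4e.
Outer hash (recomputed tag): even-index sum = 686 mod 256 = 174; odd-index sum = 672 mod 256 = 160 → ae a0.
Recomputed tag = aea0; claimed = ae0b → mismatch.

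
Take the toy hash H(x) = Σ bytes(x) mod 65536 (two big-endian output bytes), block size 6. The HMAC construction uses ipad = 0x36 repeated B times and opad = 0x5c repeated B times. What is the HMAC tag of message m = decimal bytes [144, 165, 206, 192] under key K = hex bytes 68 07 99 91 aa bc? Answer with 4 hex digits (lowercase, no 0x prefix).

Key hex bytes 68 07 99 91 aa bc is exactly B = 6 bytes: K' = 68 07 99 91 aa bc.
K' ⊕ ipad = 5e 31 af a7 9c 8a.  K' ⊕ opad = 34 5b c5 cd f6 e0.
Inner input = (K'⊕ipad) ∥ m = 5e 31 af a7 9c 8a ∥ 90 a5 ce c0.
Inner hash: sum = 94+49+175+167+156+138+144+165+206+192 = 1486 → 05 ce.
Outer input = (K'⊕opad) ∥ inner = 34 5b c5 cd f6 e0 ∥ 05 ce.
Outer hash (tag): sum = 52+91+197+205+246+224+5+206 = 1226 → 04 ca.

04ca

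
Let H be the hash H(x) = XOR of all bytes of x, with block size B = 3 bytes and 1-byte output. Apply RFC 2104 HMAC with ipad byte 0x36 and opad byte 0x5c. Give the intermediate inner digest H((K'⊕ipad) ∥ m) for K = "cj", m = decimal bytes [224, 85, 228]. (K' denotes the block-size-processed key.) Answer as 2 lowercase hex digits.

Key "cj" = 63 6a is 2 bytes ≤ B = 3; zero-pad to 3 bytes: K' = 63 6a 00.
K' ⊕ ipad = 55 5c 36.
Inner input = 55 5c 36 ∥ e0 55 e4.
Inner hash: XOR 55⊕5c⊕36⊕e0⊕55⊕e4 = 6e.

6e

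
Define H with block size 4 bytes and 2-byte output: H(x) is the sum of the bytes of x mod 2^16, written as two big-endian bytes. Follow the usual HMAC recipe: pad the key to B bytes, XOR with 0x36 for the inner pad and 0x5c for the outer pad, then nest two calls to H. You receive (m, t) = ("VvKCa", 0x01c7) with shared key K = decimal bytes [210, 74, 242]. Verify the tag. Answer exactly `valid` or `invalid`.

Key decimal bytes [210, 74, 242] = d2 4a f2 is 3 bytes ≤ B = 4; zero-pad to 4 bytes: K' = d2 4a f2 00.
K' ⊕ ipad = e4 7c c4 36; K' ⊕ opad = 8e 16 ae 5c.
Inner hash: sum = 228+124+196+54+86+118+75+67+97 = 1045 → 04 15.
Outer hash (recomputed tag): sum = 142+22+174+92+4+21 = 455 → 01 c7.
Recomputed tag = 01c7; claimed = 01c7 → match.

valid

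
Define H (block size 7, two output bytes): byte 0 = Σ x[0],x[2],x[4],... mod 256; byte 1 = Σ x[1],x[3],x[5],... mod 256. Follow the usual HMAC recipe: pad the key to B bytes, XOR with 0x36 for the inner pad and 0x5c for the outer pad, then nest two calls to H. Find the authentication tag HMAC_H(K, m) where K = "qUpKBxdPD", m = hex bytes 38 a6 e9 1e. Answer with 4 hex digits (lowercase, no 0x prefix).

Key "qUpKBxdPD" = 71 55 70 4b 42 78 64 50 44 is 9 bytes > B = 7, so hash it first: H(key) = cb 68, then zero-pad to 7 bytes: K' = cb 68 00 00 00 00 00.
K' ⊕ ipad = fd 5e 36 36 36 36 36.  K' ⊕ opad = 97 34 5c 5c 5c 5c 5c.
Inner input = (K'⊕ipad) ∥ m = fd 5e 36 36 36 36 36 ∥ 38 a6 e9 1e.
Inner hash: even-index sum = 611 mod 256 = 99; odd-index sum = 491 mod 256 = 235 → 63 eb.
Outer input = (K'⊕opad) ∥ inner = 97 34 5c 5c 5c 5c 5c ∥ 63 eb.
Outer hash (tag): even-index sum = 662 mod 256 = 150; odd-index sum = 335 mod 256 = 79 → 96 4f.

964f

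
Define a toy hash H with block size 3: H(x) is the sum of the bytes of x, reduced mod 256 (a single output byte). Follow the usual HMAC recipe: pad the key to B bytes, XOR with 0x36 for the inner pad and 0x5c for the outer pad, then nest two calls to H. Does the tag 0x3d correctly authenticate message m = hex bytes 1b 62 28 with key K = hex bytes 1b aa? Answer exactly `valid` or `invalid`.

valid

Key hex bytes 1b aa is 2 bytes ≤ B = 3; zero-pad to 3 bytes: K' = 1b aa 00.
K' ⊕ ipad = 2d 9c 36; K' ⊕ opad = 47 f6 5c.
Inner hash: sum = 45+156+54+27+98+40 = 420; mod 256 = 164 → a4.
Outer hash (recomputed tag): sum = 71+246+92+164 = 573; mod 256 = 61 → 3d.
Recomputed tag = 3d; claimed = 3d → match.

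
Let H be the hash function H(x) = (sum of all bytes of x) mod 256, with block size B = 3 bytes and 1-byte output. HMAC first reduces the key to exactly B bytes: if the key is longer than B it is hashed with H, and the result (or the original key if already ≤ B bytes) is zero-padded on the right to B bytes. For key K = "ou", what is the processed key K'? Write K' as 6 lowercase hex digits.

6f7500

Key "ou" = 6f 75 is 2 bytes ≤ B = 3; zero-pad to 3 bytes: K' = 6f 75 00.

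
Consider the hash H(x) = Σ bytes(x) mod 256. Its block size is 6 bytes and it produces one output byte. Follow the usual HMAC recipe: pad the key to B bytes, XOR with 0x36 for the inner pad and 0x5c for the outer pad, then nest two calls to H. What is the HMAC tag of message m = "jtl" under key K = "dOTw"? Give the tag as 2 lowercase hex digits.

5a

Key "dOTw" = 64 4f 54 77 is 4 bytes ≤ B = 6; zero-pad to 6 bytes: K' = 64 4f 54 77 00 00.
K' ⊕ ipad = 52 79 62 41 36 36.  K' ⊕ opad = 38 13 08 2b 5c 5c.
Inner input = (K'⊕ipad) ∥ m = 52 79 62 41 36 36 ∥ 6a 74 6c.
Inner hash: sum = 82+121+98+65+54+54+106+116+108 = 804; mod 256 = 36 → 24.
Outer input = (K'⊕opad) ∥ inner = 38 13 08 2b 5c 5c ∥ 24.
Outer hash (tag): sum = 56+19+8+43+92+92+36 = 346; mod 256 = 90 → 5a.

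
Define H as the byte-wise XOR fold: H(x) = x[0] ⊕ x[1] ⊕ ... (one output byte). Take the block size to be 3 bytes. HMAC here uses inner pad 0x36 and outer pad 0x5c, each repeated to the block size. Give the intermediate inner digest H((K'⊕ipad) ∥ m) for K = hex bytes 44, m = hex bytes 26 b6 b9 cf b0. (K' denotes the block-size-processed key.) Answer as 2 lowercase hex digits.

Key hex bytes 44 is 1 byte ≤ B = 3; zero-pad to 3 bytes: K' = 44 00 00.
K' ⊕ ipad = 72 36 36.
Inner input = 72 36 36 ∥ 26 b6 b9 cf b0.
Inner hash: XOR 72⊕36⊕36⊕26⊕b6⊕b9⊕cf⊕b0 = 24.

24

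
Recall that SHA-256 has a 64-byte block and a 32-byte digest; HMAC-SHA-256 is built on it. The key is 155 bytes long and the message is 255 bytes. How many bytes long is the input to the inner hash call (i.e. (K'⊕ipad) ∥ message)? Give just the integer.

319

Key is 155 > 64 bytes, so it is hashed to 32 bytes then zero-padded to 64: |K'| = 64.
Inner input = (K'⊕ipad) ∥ m → 64 + 255 = 319 bytes.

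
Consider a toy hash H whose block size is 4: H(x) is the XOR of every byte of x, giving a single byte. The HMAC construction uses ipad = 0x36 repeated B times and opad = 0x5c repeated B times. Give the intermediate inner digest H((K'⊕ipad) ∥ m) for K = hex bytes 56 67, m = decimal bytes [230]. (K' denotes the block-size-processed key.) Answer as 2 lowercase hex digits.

d7

Key hex bytes 56 67 is 2 bytes ≤ B = 4; zero-pad to 4 bytes: K' = 56 67 00 00.
K' ⊕ ipad = 60 51 36 36.
Inner input = 60 51 36 36 ∥ e6.
Inner hash: XOR 60⊕51⊕36⊕36⊕e6 = d7.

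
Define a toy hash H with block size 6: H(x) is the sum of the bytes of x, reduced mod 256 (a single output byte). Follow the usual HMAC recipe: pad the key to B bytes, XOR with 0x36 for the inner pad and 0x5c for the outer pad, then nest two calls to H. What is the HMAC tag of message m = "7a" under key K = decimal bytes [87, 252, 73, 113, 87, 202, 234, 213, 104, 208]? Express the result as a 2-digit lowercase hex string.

fe

Key decimal bytes [87, 252, 73, 113, 87, 202, 234, 213, 104, 208] = 57 fc 49 71 57 ca ea d5 68 d0 is 10 bytes > B = 6, so hash it first: H(key) = 25, then zero-pad to 6 bytes: K' = 25 00 00 00 00 00.
K' ⊕ ipad = 13 36 36 36 36 36.  K' ⊕ opad = 79 5c 5c 5c 5c 5c.
Inner input = (K'⊕ipad) ∥ m = 13 36 36 36 36 36 ∥ 37 61.
Inner hash: sum = 19+54+54+54+54+54+55+97 = 441; mod 256 = 185 → b9.
Outer input = (K'⊕opad) ∥ inner = 79 5c 5c 5c 5c 5c ∥ b9.
Outer hash (tag): sum = 121+92+92+92+92+92+185 = 766; mod 256 = 254 → fe.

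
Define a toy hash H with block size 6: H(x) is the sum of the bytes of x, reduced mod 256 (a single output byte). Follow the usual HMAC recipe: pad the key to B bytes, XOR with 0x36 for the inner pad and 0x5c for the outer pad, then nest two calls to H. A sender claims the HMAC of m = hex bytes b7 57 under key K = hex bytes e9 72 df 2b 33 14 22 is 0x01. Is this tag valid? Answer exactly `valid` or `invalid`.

Key hex bytes e9 72 df 2b 33 14 22 is 7 bytes > B = 6, so hash it first: H(key) = ce, then zero-pad to 6 bytes: K' = ce 00 00 00 00 00.
K' ⊕ ipad = f8 36 36 36 36 36; K' ⊕ opad = 92 5c 5c 5c 5c 5c.
Inner hash: sum = 248+54+54+54+54+54+183+87 = 788; mod 256 = 20 → 14.
Outer hash (recomputed tag): sum = 146+92+92+92+92+92+20 = 626; mod 256 = 114 → 72.
Recomputed tag = 72; claimed = 01 → mismatch.

invalid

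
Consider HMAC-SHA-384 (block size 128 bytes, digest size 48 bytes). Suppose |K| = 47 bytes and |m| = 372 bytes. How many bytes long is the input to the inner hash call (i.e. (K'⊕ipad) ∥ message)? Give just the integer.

500

Key is 47 ≤ 128 bytes, zero-padded: |K'| = 128.
Inner input = (K'⊕ipad) ∥ m → 128 + 372 = 500 bytes.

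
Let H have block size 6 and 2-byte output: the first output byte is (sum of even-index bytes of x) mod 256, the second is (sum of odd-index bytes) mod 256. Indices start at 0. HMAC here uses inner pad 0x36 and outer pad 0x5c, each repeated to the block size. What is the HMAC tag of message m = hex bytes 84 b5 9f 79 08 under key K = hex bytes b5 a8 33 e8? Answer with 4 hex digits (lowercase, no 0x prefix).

Key hex bytes b5 a8 33 e8 is 4 bytes ≤ B = 6; zero-pad to 6 bytes: K' = b5 a8 33 e8 00 00.
K' ⊕ ipad = 83 9e 05 de 36 36.  K' ⊕ opad = e9 f4 6f b4 5c 5c.
Inner input = (K'⊕ipad) ∥ m = 83 9e 05 de 36 36 ∥ 84 b5 9f 79 08.
Inner hash: even-index sum = 489 mod 256 = 233; odd-index sum = 736 mod 256 = 224 → e9 e0.
Outer input = (K'⊕opad) ∥ inner = e9 f4 6f b4 5c 5c ∥ e9 e0.
Outer hash (tag): even-index sum = 669 mod 256 = 157; odd-index sum = 740 mod 256 = 228 → 9d e4.

9de4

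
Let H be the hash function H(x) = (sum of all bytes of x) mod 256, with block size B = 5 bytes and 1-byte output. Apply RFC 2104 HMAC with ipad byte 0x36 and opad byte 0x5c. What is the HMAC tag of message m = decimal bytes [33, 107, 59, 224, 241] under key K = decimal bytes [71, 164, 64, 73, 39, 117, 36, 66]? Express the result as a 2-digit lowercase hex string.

4a

Key decimal bytes [71, 164, 64, 73, 39, 117, 36, 66] = 47 a4 40 49 27 75 24 42 is 8 bytes > B = 5, so hash it first: H(key) = 76, then zero-pad to 5 bytes: K' = 76 00 00 00 00.
K' ⊕ ipad = 40 36 36 36 36.  K' ⊕ opad = 2a 5c 5c 5c 5c.
Inner input = (K'⊕ipad) ∥ m = 40 36 36 36 36 ∥ 21 6b 3b e0 f1.
Inner hash: sum = 64+54+54+54+54+33+107+59+224+241 = 944; mod 256 = 176 → b0.
Outer input = (K'⊕opad) ∥ inner = 2a 5c 5c 5c 5c ∥ b0.
Outer hash (tag): sum = 42+92+92+92+92+176 = 586; mod 256 = 74 → 4a.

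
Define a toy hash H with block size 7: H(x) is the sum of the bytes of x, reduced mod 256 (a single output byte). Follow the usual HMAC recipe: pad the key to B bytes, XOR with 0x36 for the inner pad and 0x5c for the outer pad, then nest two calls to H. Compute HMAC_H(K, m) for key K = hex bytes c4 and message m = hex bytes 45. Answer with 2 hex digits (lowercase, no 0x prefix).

Key hex bytes c4 is 1 byte ≤ B = 7; zero-pad to 7 bytes: K' = c4 00 00 00 00 00 00.
K' ⊕ ipad = f2 36 36 36 36 36 36.  K' ⊕ opad = 98 5c 5c 5c 5c 5c 5c.
Inner input = (K'⊕ipad) ∥ m = f2 36 36 36 36 36 36 ∥ 45.
Inner hash: sum = 242+54+54+54+54+54+54+69 = 635; mod 256 = 123 → 7b.
Outer input = (K'⊕opad) ∥ inner = 98 5c 5c 5c 5c 5c 5c ∥ 7b.
Outer hash (tag): sum = 152+92+92+92+92+92+92+123 = 827; mod 256 = 59 → 3b.

3b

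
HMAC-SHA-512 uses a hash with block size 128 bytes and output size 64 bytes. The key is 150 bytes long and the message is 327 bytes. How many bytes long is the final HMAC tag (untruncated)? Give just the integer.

The tag is one SHA-512 digest: 64 bytes.

64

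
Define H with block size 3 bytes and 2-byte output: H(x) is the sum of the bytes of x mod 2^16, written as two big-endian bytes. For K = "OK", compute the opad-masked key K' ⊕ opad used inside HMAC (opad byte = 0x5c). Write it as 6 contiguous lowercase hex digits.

Key "OK" = 4f 4b is 2 bytes ≤ B = 3; zero-pad to 3 bytes: K' = 4f 4b 00.
XOR each byte with 0x5c: 4f⊕5c=13, 4b⊕5c=17, 00⊕5c=5c.

13175c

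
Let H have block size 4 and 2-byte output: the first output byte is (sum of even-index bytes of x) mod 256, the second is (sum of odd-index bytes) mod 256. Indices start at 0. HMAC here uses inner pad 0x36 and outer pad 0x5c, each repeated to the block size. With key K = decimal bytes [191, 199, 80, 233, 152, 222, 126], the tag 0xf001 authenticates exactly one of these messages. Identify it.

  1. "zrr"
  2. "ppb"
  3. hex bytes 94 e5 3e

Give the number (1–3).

Key decimal bytes [191, 199, 80, 233, 152, 222, 126] = bf c7 50 e9 98 de 7e is 7 bytes > B = 4, so hash it first: H(key) = 25 8e, then zero-pad to 4 bytes: K' = 25 8e 00 00.
K' ⊕ ipad = 13 b8 36 36; K' ⊕ opad = 79 d2 5c 5c.
m1: inner = H(13 b8 36 36 7a 72 72) = 35 60; tag = H(79 d2 5c 5c 35 60) = 0a8e
m2: inner = H(13 b8 36 36 70 70 62) = 1b 5e; tag = H(79 d2 5c 5c 1b 5e) = f08c
m3: inner = H(13 b8 36 36 94 e5 3e) = 1b d3; tag = H(79 d2 5c 5c 1b d3) = f001 ← matches

3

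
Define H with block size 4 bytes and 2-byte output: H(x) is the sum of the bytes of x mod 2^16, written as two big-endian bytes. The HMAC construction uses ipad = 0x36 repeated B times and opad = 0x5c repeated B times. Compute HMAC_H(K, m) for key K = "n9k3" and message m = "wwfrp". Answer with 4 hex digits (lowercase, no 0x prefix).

023e

Key "n9k3" = 6e 39 6b 33 is exactly B = 4 bytes: K' = 6e 39 6b 33.
K' ⊕ ipad = 58 0f 5d 05.  K' ⊕ opad = 32 65 37 6f.
Inner input = (K'⊕ipad) ∥ m = 58 0f 5d 05 ∥ 77 77 66 72 70.
Inner hash: sum = 88+15+93+5+119+119+102+114+112 = 767 → 02 ff.
Outer input = (K'⊕opad) ∥ inner = 32 65 37 6f ∥ 02 ff.
Outer hash (tag): sum = 50+101+55+111+2+255 = 574 → 02 3e.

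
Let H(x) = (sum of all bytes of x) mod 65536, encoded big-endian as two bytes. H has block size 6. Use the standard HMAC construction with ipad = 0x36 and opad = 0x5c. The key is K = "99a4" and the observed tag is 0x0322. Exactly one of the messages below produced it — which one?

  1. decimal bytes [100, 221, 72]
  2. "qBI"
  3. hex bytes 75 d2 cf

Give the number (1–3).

3

Key "99a4" = 39 39 61 34 is 4 bytes ≤ B = 6; zero-pad to 6 bytes: K' = 39 39 61 34 00 00.
K' ⊕ ipad = 0f 0f 57 02 36 36; K' ⊕ opad = 65 65 3d 68 5c 5c.
m1: inner = H(0f 0f 57 02 36 36 64 dd 48) = 02 6c; tag = H(65 65 3d 68 5c 5c 02 6c) = 0295
m2: inner = H(0f 0f 57 02 36 36 71 42 49) = 01 df; tag = H(65 65 3d 68 5c 5c 01 df) = 0307
m3: inner = H(0f 0f 57 02 36 36 75 d2 cf) = 02 f9; tag = H(65 65 3d 68 5c 5c 02 f9) = 0322 ← matches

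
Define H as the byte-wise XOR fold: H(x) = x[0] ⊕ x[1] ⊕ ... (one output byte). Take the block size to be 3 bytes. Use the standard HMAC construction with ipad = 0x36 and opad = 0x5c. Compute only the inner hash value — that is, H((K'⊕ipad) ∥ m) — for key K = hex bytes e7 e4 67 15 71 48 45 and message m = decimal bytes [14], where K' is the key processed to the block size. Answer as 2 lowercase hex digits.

Key hex bytes e7 e4 67 15 71 48 45 is 7 bytes > B = 3, so hash it first: H(key) = 0d, then zero-pad to 3 bytes: K' = 0d 00 00.
K' ⊕ ipad = 3b 36 36.
Inner input = 3b 36 36 ∥ 0e.
Inner hash: XOR 3b⊕36⊕36⊕0e = 35.

35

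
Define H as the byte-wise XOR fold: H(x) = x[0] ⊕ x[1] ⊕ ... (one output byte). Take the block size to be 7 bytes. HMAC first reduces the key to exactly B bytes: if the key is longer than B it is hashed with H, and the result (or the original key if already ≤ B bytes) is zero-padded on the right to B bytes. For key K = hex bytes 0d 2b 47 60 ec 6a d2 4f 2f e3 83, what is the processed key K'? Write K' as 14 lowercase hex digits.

55000000000000

|K| = 11 > B = 7, so first hash the key.
H(K): XOR 0d⊕2b⊕47⊕60⊕ec⊕6a⊕d2⊕4f⊕2f⊕e3⊕83 = 55.
Zero-pad H(K) = 55 to 7 bytes: K' = 55 00 00 00 00 00 00.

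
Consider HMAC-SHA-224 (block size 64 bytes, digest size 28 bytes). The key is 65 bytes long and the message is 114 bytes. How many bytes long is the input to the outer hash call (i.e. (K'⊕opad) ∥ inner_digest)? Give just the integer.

Key is 65 > 64 bytes, so it is hashed to 28 bytes then zero-padded to 64: |K'| = 64.
Outer input = (K'⊕opad) ∥ H(inner) → 64 + 28 = 92 bytes.

92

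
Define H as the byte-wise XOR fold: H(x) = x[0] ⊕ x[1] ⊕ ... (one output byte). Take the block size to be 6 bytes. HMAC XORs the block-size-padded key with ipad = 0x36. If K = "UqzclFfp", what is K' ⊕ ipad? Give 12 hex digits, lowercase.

373636363636

Key "UqzclFfp" = 55 71 7a 63 6c 46 66 70 is 8 bytes > B = 6, so hash it first: H(key) = 01, then zero-pad to 6 bytes: K' = 01 00 00 00 00 00.
XOR each byte with 0x36: 01⊕36=37, 00⊕36=36, 00⊕36=36, 00⊕36=36, 00⊕36=36, 00⊕36=36.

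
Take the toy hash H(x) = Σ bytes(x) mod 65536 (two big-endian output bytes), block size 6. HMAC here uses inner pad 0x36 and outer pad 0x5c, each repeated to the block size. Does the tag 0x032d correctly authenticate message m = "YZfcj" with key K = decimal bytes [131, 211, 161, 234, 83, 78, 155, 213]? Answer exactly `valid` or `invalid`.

valid

Key decimal bytes [131, 211, 161, 234, 83, 78, 155, 213] = 83 d3 a1 ea 53 4e 9b d5 is 8 bytes > B = 6, so hash it first: H(key) = 04 f2, then zero-pad to 6 bytes: K' = 04 f2 00 00 00 00.
K' ⊕ ipad = 32 c4 36 36 36 36; K' ⊕ opad = 58 ae 5c 5c 5c 5c.
Inner hash: sum = 50+196+54+54+54+54+89+90+102+99+106 = 948 → 03 b4.
Outer hash (recomputed tag): sum = 88+174+92+92+92+92+3+180 = 813 → 03 2d.
Recomputed tag = 032d; claimed = 032d → match.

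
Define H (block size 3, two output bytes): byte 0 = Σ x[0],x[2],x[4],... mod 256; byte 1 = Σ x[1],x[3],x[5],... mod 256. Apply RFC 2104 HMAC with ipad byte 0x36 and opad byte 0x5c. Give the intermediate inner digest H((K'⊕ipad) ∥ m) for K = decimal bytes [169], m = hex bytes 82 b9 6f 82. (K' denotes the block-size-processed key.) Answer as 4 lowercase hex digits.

1027

Key decimal bytes [169] = a9 is 1 byte ≤ B = 3; zero-pad to 3 bytes: K' = a9 00 00.
K' ⊕ ipad = 9f 36 36.
Inner input = 9f 36 36 ∥ 82 b9 6f 82.
Inner hash: even-index sum = 528 mod 256 = 16; odd-index sum = 295 mod 256 = 39 → 10 27.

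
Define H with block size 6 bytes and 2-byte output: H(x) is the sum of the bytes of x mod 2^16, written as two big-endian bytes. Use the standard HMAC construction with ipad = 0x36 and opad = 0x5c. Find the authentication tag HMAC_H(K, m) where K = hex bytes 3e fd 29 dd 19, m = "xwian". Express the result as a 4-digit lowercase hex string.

Key hex bytes 3e fd 29 dd 19 is 5 bytes ≤ B = 6; zero-pad to 6 bytes: K' = 3e fd 29 dd 19 00.
K' ⊕ ipad = 08 cb 1f eb 2f 36.  K' ⊕ opad = 62 a1 75 81 45 5c.
Inner input = (K'⊕ipad) ∥ m = 08 cb 1f eb 2f 36 ∥ 78 77 69 61 6e.
Inner hash: sum = 8+203+31+235+47+54+120+119+105+97+110 = 1129 → 04 69.
Outer input = (K'⊕opad) ∥ inner = 62 a1 75 81 45 5c ∥ 04 69.
Outer hash (tag): sum = 98+161+117+129+69+92+4+105 = 775 → 03 07.

0307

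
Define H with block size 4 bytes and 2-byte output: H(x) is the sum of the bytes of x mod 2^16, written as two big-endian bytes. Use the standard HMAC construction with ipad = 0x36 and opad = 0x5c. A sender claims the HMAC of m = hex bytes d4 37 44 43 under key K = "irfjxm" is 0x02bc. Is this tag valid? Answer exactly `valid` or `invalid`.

valid

Key "irfjxm" = 69 72 66 6a 78 6d is 6 bytes > B = 4, so hash it first: H(key) = 02 90, then zero-pad to 4 bytes: K' = 02 90 00 00.
K' ⊕ ipad = 34 a6 36 36; K' ⊕ opad = 5e cc 5c 5c.
Inner hash: sum = 52+166+54+54+212+55+68+67 = 728 → 02 d8.
Outer hash (recomputed tag): sum = 94+204+92+92+2+216 = 700 → 02 bc.
Recomputed tag = 02bc; claimed = 02bc → match.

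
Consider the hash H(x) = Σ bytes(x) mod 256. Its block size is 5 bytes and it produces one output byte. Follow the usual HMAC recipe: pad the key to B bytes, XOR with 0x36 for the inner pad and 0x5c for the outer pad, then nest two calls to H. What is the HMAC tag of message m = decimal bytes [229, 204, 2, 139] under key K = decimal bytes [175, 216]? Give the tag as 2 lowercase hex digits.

Key decimal bytes [175, 216] = af d8 is 2 bytes ≤ B = 5; zero-pad to 5 bytes: K' = af d8 00 00 00.
K' ⊕ ipad = 99 ee 36 36 36.  K' ⊕ opad = f3 84 5c 5c 5c.
Inner input = (K'⊕ipad) ∥ m = 99 ee 36 36 36 ∥ e5 cc 02 8b.
Inner hash: sum = 153+238+54+54+54+229+204+2+139 = 1127; mod 256 = 103 → 67.
Outer input = (K'⊕opad) ∥ inner = f3 84 5c 5c 5c ∥ 67.
Outer hash (tag): sum = 243+132+92+92+92+103 = 754; mod 256 = 242 → f2.

f2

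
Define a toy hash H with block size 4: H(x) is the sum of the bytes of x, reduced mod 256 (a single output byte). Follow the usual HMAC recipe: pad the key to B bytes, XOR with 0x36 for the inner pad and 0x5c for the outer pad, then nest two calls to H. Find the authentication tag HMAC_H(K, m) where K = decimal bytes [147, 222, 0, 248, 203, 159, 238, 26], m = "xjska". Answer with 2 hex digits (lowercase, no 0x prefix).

Key decimal bytes [147, 222, 0, 248, 203, 159, 238, 26] = 93 de 00 f8 cb 9f ee 1a is 8 bytes > B = 4, so hash it first: H(key) = db, then zero-pad to 4 bytes: K' = db 00 00 00.
K' ⊕ ipad = ed 36 36 36.  K' ⊕ opad = 87 5c 5c 5c.
Inner input = (K'⊕ipad) ∥ m = ed 36 36 36 ∥ 78 6a 73 6b 61.
Inner hash: sum = 237+54+54+54+120+106+115+107+97 = 944; mod 256 = 176 → b0.
Outer input = (K'⊕opad) ∥ inner = 87 5c 5c 5c ∥ b0.
Outer hash (tag): sum = 135+92+92+92+176 = 587; mod 256 = 75 → 4b.

4b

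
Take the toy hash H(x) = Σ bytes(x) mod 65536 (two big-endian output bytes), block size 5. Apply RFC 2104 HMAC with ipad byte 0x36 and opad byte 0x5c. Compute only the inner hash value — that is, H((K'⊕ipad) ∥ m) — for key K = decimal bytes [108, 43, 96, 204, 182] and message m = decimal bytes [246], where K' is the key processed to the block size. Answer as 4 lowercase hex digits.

Key decimal bytes [108, 43, 96, 204, 182] = 6c 2b 60 cc b6 is exactly B = 5 bytes: K' = 6c 2b 60 cc b6.
K' ⊕ ipad = 5a 1d 56 fa 80.
Inner input = 5a 1d 56 fa 80 ∥ f6.
Inner hash: sum = 90+29+86+250+128+246 = 829 → 03 3d.

033d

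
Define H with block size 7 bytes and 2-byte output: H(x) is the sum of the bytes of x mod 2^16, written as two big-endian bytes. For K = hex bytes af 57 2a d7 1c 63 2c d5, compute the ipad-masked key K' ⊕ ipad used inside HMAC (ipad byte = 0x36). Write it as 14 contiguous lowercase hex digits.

35b13636363636

Key hex bytes af 57 2a d7 1c 63 2c d5 is 8 bytes > B = 7, so hash it first: H(key) = 03 87, then zero-pad to 7 bytes: K' = 03 87 00 00 00 00 00.
XOR each byte with 0x36: 03⊕36=35, 87⊕36=b1, 00⊕36=36, 00⊕36=36, 00⊕36=36, 00⊕36=36, 00⊕36=36.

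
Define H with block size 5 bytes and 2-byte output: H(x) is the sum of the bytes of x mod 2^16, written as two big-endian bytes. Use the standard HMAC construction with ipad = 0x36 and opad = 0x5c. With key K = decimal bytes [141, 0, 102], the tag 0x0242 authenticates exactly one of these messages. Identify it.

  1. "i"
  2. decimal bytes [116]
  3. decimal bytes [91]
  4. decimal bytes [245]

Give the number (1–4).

2

Key decimal bytes [141, 0, 102] = 8d 00 66 is 3 bytes ≤ B = 5; zero-pad to 5 bytes: K' = 8d 00 66 00 00.
K' ⊕ ipad = bb 36 50 36 36; K' ⊕ opad = d1 5c 3a 5c 5c.
m1: inner = H(bb 36 50 36 36 69) = 02 16; tag = H(d1 5c 3a 5c 5c 02 16) = 0237
m2: inner = H(bb 36 50 36 36 74) = 02 21; tag = H(d1 5c 3a 5c 5c 02 21) = 0242 ← matches
m3: inner = H(bb 36 50 36 36 5b) = 02 08; tag = H(d1 5c 3a 5c 5c 02 08) = 0229
m4: inner = H(bb 36 50 36 36 f5) = 02 a2; tag = H(d1 5c 3a 5c 5c 02 a2) = 02c3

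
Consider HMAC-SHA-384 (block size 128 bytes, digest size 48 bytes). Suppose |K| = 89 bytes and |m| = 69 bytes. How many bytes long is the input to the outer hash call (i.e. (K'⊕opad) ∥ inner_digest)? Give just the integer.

176

Key is 89 ≤ 128 bytes, zero-padded: |K'| = 128.
Outer input = (K'⊕opad) ∥ H(inner) → 128 + 48 = 176 bytes.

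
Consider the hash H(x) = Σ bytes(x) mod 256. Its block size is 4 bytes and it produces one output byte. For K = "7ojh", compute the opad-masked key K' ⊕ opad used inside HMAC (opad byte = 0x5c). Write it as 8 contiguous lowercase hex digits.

6b333634

Key "7ojh" = 37 6f 6a 68 is exactly B = 4 bytes: K' = 37 6f 6a 68.
XOR each byte with 0x5c: 37⊕5c=6b, 6f⊕5c=33, 6a⊕5c=36, 68⊕5c=34.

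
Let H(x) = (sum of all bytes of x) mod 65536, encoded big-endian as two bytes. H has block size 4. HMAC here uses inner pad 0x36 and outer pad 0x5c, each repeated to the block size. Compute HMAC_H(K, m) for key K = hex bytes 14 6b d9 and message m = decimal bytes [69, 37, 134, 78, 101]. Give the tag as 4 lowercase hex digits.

Key hex bytes 14 6b d9 is 3 bytes ≤ B = 4; zero-pad to 4 bytes: K' = 14 6b d9 00.
K' ⊕ ipad = 22 5d ef 36.  K' ⊕ opad = 48 37 85 5c.
Inner input = (K'⊕ipad) ∥ m = 22 5d ef 36 ∥ 45 25 86 4e 65.
Inner hash: sum = 34+93+239+54+69+37+134+78+101 = 839 → 03 47.
Outer input = (K'⊕opad) ∥ inner = 48 37 85 5c ∥ 03 47.
Outer hash (tag): sum = 72+55+133+92+3+71 = 426 → 01 aa.

01aa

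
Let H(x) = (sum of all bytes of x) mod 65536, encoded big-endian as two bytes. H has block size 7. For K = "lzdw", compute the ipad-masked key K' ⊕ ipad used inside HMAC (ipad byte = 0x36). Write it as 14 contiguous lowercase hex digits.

5a4c5241363636

Key "lzdw" = 6c 7a 64 77 is 4 bytes ≤ B = 7; zero-pad to 7 bytes: K' = 6c 7a 64 77 00 00 00.
XOR each byte with 0x36: 6c⊕36=5a, 7a⊕36=4c, 64⊕36=52, 77⊕36=41, 00⊕36=36, 00⊕36=36, 00⊕36=36.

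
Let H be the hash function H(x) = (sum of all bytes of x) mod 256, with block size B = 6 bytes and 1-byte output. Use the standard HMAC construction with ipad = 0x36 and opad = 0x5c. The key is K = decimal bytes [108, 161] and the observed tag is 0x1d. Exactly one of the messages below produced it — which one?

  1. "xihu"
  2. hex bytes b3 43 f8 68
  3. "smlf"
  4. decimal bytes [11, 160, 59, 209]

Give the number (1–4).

Key decimal bytes [108, 161] = 6c a1 is 2 bytes ≤ B = 6; zero-pad to 6 bytes: K' = 6c a1 00 00 00 00.
K' ⊕ ipad = 5a 97 36 36 36 36; K' ⊕ opad = 30 fd 5c 5c 5c 5c.
m1: inner = H(5a 97 36 36 36 36 78 69 68 75) = 87; tag = H(30 fd 5c 5c 5c 5c 87) = 24
m2: inner = H(5a 97 36 36 36 36 b3 43 f8 68) = 1f; tag = H(30 fd 5c 5c 5c 5c 1f) = bc
m3: inner = H(5a 97 36 36 36 36 73 6d 6c 66) = 7b; tag = H(30 fd 5c 5c 5c 5c 7b) = 18
m4: inner = H(5a 97 36 36 36 36 0b a0 3b d1) = 80; tag = H(30 fd 5c 5c 5c 5c 80) = 1d ← matches

4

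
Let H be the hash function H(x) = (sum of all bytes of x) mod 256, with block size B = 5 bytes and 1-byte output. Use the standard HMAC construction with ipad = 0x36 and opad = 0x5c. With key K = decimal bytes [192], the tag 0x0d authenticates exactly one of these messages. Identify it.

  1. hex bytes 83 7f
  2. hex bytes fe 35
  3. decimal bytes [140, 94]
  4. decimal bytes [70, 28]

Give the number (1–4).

2

Key decimal bytes [192] = c0 is 1 byte ≤ B = 5; zero-pad to 5 bytes: K' = c0 00 00 00 00.
K' ⊕ ipad = f6 36 36 36 36; K' ⊕ opad = 9c 5c 5c 5c 5c.
m1: inner = H(f6 36 36 36 36 83 7f) = d0; tag = H(9c 5c 5c 5c 5c d0) = dc
m2: inner = H(f6 36 36 36 36 fe 35) = 01; tag = H(9c 5c 5c 5c 5c 01) = 0d ← matches
m3: inner = H(f6 36 36 36 36 8c 5e) = b8; tag = H(9c 5c 5c 5c 5c b8) = c4
m4: inner = H(f6 36 36 36 36 46 1c) = 30; tag = H(9c 5c 5c 5c 5c 30) = 3c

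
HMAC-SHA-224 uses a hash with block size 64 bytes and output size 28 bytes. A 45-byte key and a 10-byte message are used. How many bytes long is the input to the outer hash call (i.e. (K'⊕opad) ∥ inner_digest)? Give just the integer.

Key is 45 ≤ 64 bytes, zero-padded: |K'| = 64.
Outer input = (K'⊕opad) ∥ H(inner) → 64 + 28 = 92 bytes.

92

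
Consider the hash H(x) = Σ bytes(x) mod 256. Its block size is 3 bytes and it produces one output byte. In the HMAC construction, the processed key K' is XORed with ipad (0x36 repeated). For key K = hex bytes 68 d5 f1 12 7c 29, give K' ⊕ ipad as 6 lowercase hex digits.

d33636

Key hex bytes 68 d5 f1 12 7c 29 is 6 bytes > B = 3, so hash it first: H(key) = e5, then zero-pad to 3 bytes: K' = e5 00 00.
XOR each byte with 0x36: e5⊕36=d3, 00⊕36=36, 00⊕36=36.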